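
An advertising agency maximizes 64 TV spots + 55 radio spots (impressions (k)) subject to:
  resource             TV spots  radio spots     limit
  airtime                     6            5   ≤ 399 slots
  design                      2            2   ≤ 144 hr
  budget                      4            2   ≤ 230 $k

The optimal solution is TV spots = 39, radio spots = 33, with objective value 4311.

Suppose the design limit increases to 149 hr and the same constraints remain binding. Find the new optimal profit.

4336

At the optimum: airtime uses 399 of 399 (binding); design uses 144 of 144 (binding); budget uses 222 of 230 (slack = 8).
Since budget is not tight, its dual is 0.
Dual feasibility on the basic columns requires 6·y_airtime + 2·y_design = 64, 5·y_airtime + 2·y_design = 55.
This yields shadow prices y_airtime = 9, y_design = 5.
Δz = y_design·Δb = 5 × (5) = 25, so new z* = 4311 + 25 = 4336.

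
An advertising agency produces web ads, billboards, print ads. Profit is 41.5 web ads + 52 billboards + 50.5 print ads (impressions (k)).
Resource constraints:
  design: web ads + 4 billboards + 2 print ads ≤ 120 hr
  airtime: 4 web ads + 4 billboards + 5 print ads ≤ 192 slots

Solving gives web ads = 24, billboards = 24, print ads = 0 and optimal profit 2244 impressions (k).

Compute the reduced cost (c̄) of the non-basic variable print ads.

At the optimum: design uses 120 of 120 (binding); airtime uses 192 of 192 (binding).
The binding rows give the dual system: 1·y_design + 4·y_airtime = 41.5 and 4·y_design + 4·y_airtime = 52.
Solving: y_design = 3.5, y_airtime = 9.5.
Reduced cost of print ads: c₃ − yᵀa₃ = 50.5 − (3.5·2 + 9.5·5) = 50.5 − 54.5 = -4.

-4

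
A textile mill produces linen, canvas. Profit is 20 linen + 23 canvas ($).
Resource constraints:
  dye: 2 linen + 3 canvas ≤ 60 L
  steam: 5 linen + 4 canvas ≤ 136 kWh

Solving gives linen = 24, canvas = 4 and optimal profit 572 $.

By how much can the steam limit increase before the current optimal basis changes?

Binding constraints: dye, steam. The basis is B = [[2,3],[5,4]] with det -7.
Per unit increase in steam, x* moves by d = (0.4286, -0.2857).
The basis stays optimal until canvas reaches 0; allowable increase = 14 kWh.

14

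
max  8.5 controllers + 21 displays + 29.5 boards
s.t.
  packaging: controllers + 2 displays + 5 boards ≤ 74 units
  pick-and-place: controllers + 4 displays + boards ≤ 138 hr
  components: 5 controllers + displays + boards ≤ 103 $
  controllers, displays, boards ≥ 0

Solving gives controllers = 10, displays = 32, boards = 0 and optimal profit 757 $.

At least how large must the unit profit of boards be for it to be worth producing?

34.5

Binding: packaging and pick-and-place. Non-binding: components (21 unused).
Since components is not tight, its dual is 0.
From A_Bᵀ y = c: 1·y_packaging + 1·y_pick-and-place = 8.5; 2·y_packaging + 4·y_pick-and-place = 21.
This yields shadow prices y_packaging = 6.5, y_pick-and-place = 2.
boards enters the basis when its profit ≥ yᵀa₃ = 6.5·5 + 2·1 = 34.5.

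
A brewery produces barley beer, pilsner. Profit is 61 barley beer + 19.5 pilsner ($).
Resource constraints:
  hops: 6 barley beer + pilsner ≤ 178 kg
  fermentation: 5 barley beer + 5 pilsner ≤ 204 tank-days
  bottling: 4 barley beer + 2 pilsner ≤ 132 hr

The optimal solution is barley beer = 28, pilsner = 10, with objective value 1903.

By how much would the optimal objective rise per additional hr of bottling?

7

Binding: hops and bottling. Non-binding: fermentation (14 unused).
Since fermentation is not tight, its dual is 0.
Dual feasibility on the basic columns requires 6·y_hops + 4·y_bottling = 61, 1·y_hops + 2·y_bottling = 19.5.
→ y_hops = 5.5 and y_bottling = 7.
Shadow price of bottling = 7.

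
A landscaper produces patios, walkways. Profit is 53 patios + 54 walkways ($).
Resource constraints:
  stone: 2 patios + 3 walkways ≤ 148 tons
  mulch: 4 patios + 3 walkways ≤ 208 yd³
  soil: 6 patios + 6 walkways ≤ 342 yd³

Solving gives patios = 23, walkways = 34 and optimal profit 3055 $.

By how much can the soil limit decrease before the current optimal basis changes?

46

Binding constraints: stone, soil. The basis is B = [[2,3],[6,6]] with det -6.
Per unit decrease in soil, x* moves by d = (-0.5, 0.3333).
The basis stays optimal until patios reaches 0; allowable decrease = 46 yd³.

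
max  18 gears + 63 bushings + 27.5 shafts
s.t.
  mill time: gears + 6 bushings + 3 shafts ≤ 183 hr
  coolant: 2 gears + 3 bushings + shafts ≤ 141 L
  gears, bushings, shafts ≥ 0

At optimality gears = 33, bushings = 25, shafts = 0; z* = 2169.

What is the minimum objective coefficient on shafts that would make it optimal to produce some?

29

Both mill time and coolant are binding at x*.
The binding rows give the dual system: 1·y_mill time + 2·y_coolant = 18 and 6·y_mill time + 3·y_coolant = 63.
→ y_mill time = 8 and y_coolant = 5.
shafts enters the basis when its profit ≥ yᵀa₃ = 8·3 + 5·1 = 29.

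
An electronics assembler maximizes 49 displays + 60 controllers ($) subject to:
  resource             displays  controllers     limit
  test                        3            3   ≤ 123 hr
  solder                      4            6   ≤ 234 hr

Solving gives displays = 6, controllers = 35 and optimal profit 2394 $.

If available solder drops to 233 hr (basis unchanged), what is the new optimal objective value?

At the optimum: test uses 123 of 123 (binding); solder uses 234 of 234 (binding).
Dual feasibility on the basic columns requires 3·y_test + 4·y_solder = 49, 3·y_test + 6·y_solder = 60.
This yields shadow prices y_test = 9, y_solder = 5.5.
Δz = y_solder·Δb = 5.5 × (-1) = -5.5, so new z* = 2394 − 5.5 = 2388.5.

2388.5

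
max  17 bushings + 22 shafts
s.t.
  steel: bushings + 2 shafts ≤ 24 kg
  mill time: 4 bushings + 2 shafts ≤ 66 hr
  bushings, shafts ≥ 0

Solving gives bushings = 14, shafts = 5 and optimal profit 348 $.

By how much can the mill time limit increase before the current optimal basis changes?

30

Binding constraints: steel, mill time. The basis is B = [[1,2],[4,2]] with det -6.
Per unit increase in mill time, x* moves by d = (0.3333, -0.1667).
The basis stays optimal until shafts reaches 0; allowable increase = 30 hr.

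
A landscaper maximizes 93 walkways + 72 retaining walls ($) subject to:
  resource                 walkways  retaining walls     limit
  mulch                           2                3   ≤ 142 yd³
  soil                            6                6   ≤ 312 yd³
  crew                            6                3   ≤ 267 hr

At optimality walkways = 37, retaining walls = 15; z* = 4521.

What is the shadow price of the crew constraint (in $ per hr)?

Binding: soil and crew. Non-binding: mulch (23 unused).
By complementary slackness, y = 0 for the non-binding constraint.
Dual feasibility on the basic columns requires 6·y_soil + 6·y_crew = 93, 6·y_soil + 3·y_crew = 72.
→ y_soil = 8.5 and y_crew = 7.
Shadow price of crew = 7.

7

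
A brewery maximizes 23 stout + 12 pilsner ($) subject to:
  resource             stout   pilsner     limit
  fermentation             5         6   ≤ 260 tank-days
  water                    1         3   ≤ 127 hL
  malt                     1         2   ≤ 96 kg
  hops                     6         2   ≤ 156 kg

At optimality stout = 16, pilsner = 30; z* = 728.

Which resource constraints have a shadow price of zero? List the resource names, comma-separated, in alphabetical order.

malt, water

fermentation: 260/260 (binding)
water: 106/127 (slack 21)
malt: 76/96 (slack 20)
hops: 156/156 (binding)
By complementary slackness, a constraint with positive slack has shadow price 0 → malt, water.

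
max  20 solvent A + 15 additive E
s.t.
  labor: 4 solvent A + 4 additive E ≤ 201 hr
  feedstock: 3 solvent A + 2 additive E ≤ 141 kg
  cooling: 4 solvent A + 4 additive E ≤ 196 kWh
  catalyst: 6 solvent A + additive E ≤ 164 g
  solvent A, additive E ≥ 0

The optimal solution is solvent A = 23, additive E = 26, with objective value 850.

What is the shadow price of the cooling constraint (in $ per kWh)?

3.5

Binding: cooling and catalyst. Non-binding: labor (5 unused), feedstock (20 unused).
Slack constraints have shadow price 0 (complementary slackness).
Dual feasibility on the basic columns requires 4·y_cooling + 6·y_catalyst = 20, 4·y_cooling + 1·y_catalyst = 15.
→ y_cooling = 3.5 and y_catalyst = 1.
Shadow price of cooling = 3.5.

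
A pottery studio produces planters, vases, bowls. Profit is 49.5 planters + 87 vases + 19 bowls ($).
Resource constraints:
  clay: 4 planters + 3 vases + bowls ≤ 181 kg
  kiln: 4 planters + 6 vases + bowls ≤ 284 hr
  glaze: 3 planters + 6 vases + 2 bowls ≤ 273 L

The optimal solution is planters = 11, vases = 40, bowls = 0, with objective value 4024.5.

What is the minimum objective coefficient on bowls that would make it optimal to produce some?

Check each constraint at x*: clay 164/181 (slack 17); kiln 284/284 (tight); glaze 273/273 (tight).
Slack constraints have shadow price 0 (complementary slackness).
The binding rows give the dual system: 4·y_kiln + 3·y_glaze = 49.5 and 6·y_kiln + 6·y_glaze = 87.
Solving: y_kiln = 6, y_glaze = 8.5.
bowls enters the basis when its profit ≥ yᵀa₃ = 6·1 + 8.5·2 = 23.

23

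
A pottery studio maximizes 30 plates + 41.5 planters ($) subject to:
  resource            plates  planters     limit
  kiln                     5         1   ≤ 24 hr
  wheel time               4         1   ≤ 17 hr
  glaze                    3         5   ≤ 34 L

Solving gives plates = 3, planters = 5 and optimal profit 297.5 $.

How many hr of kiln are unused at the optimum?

kiln used = 5·3 + 1·5 = 20; slack = 24 − 20 = 4.

4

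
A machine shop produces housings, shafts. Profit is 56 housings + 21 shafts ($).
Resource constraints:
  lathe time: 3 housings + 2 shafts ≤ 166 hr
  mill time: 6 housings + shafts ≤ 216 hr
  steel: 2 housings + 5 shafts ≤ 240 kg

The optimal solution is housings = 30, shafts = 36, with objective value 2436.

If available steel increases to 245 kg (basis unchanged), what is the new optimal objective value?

2448.5

At the optimum: lathe time uses 162 of 166 (slack = 4); mill time uses 216 of 216 (binding); steel uses 240 of 240 (binding).
Slack constraints have shadow price 0 (complementary slackness).
Dual feasibility on the basic columns requires 6·y_mill time + 2·y_steel = 56, 1·y_mill time + 5·y_steel = 21.
This yields shadow prices y_mill time = 8.5, y_steel = 2.5.
Δz = y_steel·Δb = 2.5 × (5) = 12.5, so new z* = 2436 + 12.5 = 2448.5.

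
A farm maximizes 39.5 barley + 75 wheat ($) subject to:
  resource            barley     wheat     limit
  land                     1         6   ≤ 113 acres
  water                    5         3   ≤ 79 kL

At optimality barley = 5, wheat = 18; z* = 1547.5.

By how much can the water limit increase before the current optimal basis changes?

486

Binding constraints: land, water. The basis is B = [[1,6],[5,3]] with det -27.
Per unit increase in water, x* moves by d = (0.2222, -0.037).
The basis stays optimal until wheat reaches 0; allowable increase = 486 kL.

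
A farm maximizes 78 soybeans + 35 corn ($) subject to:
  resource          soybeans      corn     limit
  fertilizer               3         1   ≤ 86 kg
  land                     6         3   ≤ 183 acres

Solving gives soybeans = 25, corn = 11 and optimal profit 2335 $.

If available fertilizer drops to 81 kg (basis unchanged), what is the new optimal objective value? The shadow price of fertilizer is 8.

Δb = -5, so new z* = 2335 + (8)·(-5) = 2335 − 40 = 2295.

2295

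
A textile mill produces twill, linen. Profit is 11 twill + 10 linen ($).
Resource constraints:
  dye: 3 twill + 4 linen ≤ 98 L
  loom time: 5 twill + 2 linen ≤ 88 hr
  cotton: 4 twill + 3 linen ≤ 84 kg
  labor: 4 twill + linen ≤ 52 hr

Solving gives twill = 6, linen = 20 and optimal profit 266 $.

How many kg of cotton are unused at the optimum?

cotton used = 4·6 + 3·20 = 84; slack = 84 − 84 = 0.

0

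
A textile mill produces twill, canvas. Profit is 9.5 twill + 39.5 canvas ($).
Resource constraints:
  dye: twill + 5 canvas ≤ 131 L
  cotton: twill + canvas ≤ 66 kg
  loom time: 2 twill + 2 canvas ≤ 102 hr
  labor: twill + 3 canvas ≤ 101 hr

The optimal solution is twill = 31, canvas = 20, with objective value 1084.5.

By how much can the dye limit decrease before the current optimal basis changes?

Binding constraints: dye, loom time. The basis is B = [[1,5],[2,2]] with det -8.
Per unit decrease in dye, x* moves by d = (0.25, -0.25).
The basis stays optimal until canvas reaches 0; allowable decrease = 80 L.

80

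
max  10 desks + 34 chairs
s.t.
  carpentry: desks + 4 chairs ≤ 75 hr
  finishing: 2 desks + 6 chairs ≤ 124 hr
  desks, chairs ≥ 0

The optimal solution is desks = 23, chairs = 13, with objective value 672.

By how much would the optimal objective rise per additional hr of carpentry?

4

At the optimum: carpentry uses 75 of 75 (binding); finishing uses 124 of 124 (binding).
The binding rows give the dual system: 1·y_carpentry + 2·y_finishing = 10 and 4·y_carpentry + 6·y_finishing = 34.
→ y_carpentry = 4 and y_finishing = 3.
Shadow price of carpentry = 4.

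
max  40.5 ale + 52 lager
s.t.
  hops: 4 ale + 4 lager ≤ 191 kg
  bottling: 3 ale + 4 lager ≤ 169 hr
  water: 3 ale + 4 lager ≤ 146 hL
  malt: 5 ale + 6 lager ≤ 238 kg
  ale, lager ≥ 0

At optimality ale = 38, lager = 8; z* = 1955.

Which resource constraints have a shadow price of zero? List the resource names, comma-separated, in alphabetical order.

hops: 184/191 (slack 7)
bottling: 146/169 (slack 23)
water: 146/146 (binding)
malt: 238/238 (binding)
By complementary slackness, a constraint with positive slack has shadow price 0 → bottling, hops.

bottling, hops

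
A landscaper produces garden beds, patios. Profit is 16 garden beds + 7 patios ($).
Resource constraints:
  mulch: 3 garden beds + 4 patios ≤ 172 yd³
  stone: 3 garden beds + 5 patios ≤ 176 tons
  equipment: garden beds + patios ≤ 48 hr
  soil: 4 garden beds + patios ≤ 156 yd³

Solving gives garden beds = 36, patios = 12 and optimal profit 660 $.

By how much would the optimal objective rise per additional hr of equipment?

Check each constraint at x*: mulch 156/172 (slack 16); stone 168/176 (slack 8); equipment 48/48 (tight); soil 156/156 (tight).
By complementary slackness, y = 0 for the non-binding constraints.
From A_Bᵀ y = c: 1·y_equipment + 4·y_soil = 16; 1·y_equipment + 1·y_soil = 7.
This yields shadow prices y_equipment = 4, y_soil = 3.
Shadow price of equipment = 4.

4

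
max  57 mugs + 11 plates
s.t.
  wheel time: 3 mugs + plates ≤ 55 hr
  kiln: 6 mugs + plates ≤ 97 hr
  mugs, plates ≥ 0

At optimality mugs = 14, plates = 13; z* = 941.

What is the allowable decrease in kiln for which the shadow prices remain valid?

Binding constraints: wheel time, kiln. The basis is B = [[3,1],[6,1]] with det -3.
Per unit decrease in kiln, x* moves by d = (-0.3333, 1).
The basis stays optimal until mugs reaches 0; allowable decrease = 42 hr.

42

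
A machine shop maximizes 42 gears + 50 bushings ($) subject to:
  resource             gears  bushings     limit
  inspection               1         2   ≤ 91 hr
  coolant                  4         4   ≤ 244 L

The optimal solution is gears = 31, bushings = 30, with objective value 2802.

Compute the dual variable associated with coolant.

8.5

Check each constraint at x*: inspection 91/91 (tight); coolant 244/244 (tight).
The binding rows give the dual system: 1·y_inspection + 4·y_coolant = 42 and 2·y_inspection + 4·y_coolant = 50.
→ y_inspection = 8 and y_coolant = 8.5.
Shadow price of coolant = 8.5.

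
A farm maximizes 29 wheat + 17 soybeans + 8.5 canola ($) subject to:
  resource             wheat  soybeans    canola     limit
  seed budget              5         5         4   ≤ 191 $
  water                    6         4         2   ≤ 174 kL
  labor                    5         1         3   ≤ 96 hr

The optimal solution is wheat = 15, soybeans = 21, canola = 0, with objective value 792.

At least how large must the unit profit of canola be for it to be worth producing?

11

At the optimum: seed budget uses 180 of 191 (slack = 11); water uses 174 of 174 (binding); labor uses 96 of 96 (binding).
By complementary slackness, y = 0 for the non-binding constraint.
From A_Bᵀ y = c: 6·y_water + 5·y_labor = 29; 4·y_water + 1·y_labor = 17.
This yields shadow prices y_water = 4, y_labor = 1.
canola enters the basis when its profit ≥ yᵀa₃ = 4·2 + 1·3 = 11.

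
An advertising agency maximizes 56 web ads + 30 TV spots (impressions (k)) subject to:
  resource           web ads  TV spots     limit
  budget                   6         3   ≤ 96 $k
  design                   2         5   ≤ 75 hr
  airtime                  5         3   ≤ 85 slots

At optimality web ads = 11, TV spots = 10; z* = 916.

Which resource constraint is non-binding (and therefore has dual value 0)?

budget: 96/96 (binding)
design: 72/75 (slack 3)
airtime: 85/85 (binding)
By complementary slackness, a constraint with positive slack has shadow price 0 → design.

design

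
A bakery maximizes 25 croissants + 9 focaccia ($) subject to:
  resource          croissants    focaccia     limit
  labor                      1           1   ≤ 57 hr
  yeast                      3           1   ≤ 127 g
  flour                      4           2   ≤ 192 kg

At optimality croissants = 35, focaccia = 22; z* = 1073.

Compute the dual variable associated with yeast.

8

Check each constraint at x*: labor 57/57 (tight); yeast 127/127 (tight); flour 184/192 (slack 8).
By complementary slackness, y = 0 for the non-binding constraint.
From A_Bᵀ y = c: 1·y_labor + 3·y_yeast = 25; 1·y_labor + 1·y_yeast = 9.
Solving: y_labor = 1, y_yeast = 8.
Shadow price of yeast = 8.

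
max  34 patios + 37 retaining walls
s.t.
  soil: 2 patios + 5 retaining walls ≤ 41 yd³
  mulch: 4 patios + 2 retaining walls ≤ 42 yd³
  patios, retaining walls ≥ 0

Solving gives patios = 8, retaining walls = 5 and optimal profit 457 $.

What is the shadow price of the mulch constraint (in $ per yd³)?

Check each constraint at x*: soil 41/41 (tight); mulch 42/42 (tight).
From A_Bᵀ y = c: 2·y_soil + 4·y_mulch = 34; 5·y_soil + 2·y_mulch = 37.
This yields shadow prices y_soil = 5, y_mulch = 6.
Shadow price of mulch = 6.

6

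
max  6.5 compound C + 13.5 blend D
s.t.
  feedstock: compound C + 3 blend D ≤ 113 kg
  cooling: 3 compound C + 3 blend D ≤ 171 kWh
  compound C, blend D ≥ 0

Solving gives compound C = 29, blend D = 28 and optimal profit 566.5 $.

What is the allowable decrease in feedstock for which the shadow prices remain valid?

Binding constraints: feedstock, cooling. The basis is B = [[1,3],[3,3]] with det -6.
Per unit decrease in feedstock, x* moves by d = (0.5, -0.5).
The basis stays optimal until blend D reaches 0; allowable decrease = 56 kg.

56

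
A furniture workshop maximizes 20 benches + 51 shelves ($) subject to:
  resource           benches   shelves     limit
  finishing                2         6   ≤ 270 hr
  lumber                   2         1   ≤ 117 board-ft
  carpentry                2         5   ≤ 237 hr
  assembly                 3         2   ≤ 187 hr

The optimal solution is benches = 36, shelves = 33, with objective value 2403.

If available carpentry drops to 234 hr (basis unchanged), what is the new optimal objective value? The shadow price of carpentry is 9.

2376

Δb = -3, so new z* = 2403 + (9)·(-3) = 2403 − 27 = 2376.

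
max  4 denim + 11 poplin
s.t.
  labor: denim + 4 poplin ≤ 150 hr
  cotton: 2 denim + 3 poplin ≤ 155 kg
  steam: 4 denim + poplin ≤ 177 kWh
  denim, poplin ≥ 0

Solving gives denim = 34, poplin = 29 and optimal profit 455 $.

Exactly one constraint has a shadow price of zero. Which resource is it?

labor: 150/150 (binding)
cotton: 155/155 (binding)
steam: 165/177 (slack 12)
By complementary slackness, a constraint with positive slack has shadow price 0 → steam.

steam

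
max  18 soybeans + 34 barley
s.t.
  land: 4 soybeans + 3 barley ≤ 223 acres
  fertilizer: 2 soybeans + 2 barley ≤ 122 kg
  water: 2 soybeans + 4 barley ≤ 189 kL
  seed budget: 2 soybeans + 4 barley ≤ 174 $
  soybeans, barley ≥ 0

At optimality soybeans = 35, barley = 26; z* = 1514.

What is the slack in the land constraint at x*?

5

land used = 4·35 + 3·26 = 218; slack = 223 − 218 = 5.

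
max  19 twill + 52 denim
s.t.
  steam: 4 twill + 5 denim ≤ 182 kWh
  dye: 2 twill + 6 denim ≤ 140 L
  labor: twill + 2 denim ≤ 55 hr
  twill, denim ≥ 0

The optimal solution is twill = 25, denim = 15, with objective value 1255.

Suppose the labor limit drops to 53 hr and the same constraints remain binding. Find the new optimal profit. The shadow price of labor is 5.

Δb = -2, so new z* = 1255 + (5)·(-2) = 1255 − 10 = 1245.

1245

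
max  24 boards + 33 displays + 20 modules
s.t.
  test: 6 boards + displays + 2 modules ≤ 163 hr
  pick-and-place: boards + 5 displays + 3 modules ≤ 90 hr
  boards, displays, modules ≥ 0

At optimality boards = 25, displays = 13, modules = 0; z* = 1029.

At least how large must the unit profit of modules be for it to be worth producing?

At the optimum: test uses 163 of 163 (binding); pick-and-place uses 90 of 90 (binding).
From A_Bᵀ y = c: 6·y_test + 1·y_pick-and-place = 24; 1·y_test + 5·y_pick-and-place = 33.
Solving: y_test = 3, y_pick-and-place = 6.
modules enters the basis when its profit ≥ yᵀa₃ = 3·2 + 6·3 = 24.

24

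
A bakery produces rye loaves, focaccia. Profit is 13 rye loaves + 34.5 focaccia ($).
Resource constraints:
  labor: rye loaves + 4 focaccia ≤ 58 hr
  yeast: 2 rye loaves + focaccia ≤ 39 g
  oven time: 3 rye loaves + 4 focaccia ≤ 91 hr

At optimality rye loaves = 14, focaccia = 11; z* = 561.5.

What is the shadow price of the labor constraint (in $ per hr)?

Binding: labor and yeast. Non-binding: oven time (5 unused).
Slack constraints have shadow price 0 (complementary slackness).
From A_Bᵀ y = c: 1·y_labor + 2·y_yeast = 13; 4·y_labor + 1·y_yeast = 34.5.
This yields shadow prices y_labor = 8, y_yeast = 2.5.
Shadow price of labor = 8.

8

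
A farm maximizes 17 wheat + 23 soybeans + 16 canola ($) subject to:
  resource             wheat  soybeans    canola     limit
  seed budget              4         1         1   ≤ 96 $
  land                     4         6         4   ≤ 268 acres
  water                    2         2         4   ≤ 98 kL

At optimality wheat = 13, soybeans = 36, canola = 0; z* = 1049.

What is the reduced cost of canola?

-6

At the optimum: seed budget uses 88 of 96 (slack = 8); land uses 268 of 268 (binding); water uses 98 of 98 (binding).
Since seed budget is not tight, its dual is 0.
From A_Bᵀ y = c: 4·y_land + 2·y_water = 17; 6·y_land + 2·y_water = 23.
→ y_land = 3 and y_water = 2.5.
Reduced cost of canola: c₃ − yᵀa₃ = 16 − (3·4 + 2.5·4) = 16 − 22 = -6.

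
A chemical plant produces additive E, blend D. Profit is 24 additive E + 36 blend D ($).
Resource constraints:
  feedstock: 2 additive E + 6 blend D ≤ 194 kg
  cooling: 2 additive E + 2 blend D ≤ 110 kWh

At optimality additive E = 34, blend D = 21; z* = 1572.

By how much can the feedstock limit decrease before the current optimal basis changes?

Binding constraints: feedstock, cooling. The basis is B = [[2,6],[2,2]] with det -8.
Per unit decrease in feedstock, x* moves by d = (0.25, -0.25).
The basis stays optimal until blend D reaches 0; allowable decrease = 84 kg.

84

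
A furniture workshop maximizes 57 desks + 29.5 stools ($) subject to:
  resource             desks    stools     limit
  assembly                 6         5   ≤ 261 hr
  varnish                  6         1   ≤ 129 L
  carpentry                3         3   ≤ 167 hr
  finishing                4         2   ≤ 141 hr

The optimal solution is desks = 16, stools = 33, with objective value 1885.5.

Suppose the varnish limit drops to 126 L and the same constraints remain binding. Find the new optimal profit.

1872

Binding: assembly and varnish. Non-binding: carpentry (20 unused), finishing (11 unused).
Since carpentry, finishing are not tight, their duals are 0.
The binding rows give the dual system: 6·y_assembly + 6·y_varnish = 57 and 5·y_assembly + 1·y_varnish = 29.5.
Solving: y_assembly = 5, y_varnish = 4.5.
Δz = y_varnish·Δb = 4.5 × (-3) = -13.5, so new z* = 1885.5 − 13.5 = 1872.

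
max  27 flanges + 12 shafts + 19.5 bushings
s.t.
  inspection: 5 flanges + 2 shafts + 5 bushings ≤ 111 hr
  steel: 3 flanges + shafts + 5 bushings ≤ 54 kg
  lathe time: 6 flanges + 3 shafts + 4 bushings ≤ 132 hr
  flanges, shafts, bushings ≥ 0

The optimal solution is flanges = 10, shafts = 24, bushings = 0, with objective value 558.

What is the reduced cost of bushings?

At the optimum: inspection uses 98 of 111 (slack = 13); steel uses 54 of 54 (binding); lathe time uses 132 of 132 (binding).
By complementary slackness, y = 0 for the non-binding constraint.
The binding rows give the dual system: 3·y_steel + 6·y_lathe time = 27 and 1·y_steel + 3·y_lathe time = 12.
This yields shadow prices y_steel = 3, y_lathe time = 3.
Reduced cost of bushings: c₃ − yᵀa₃ = 19.5 − (3·5 + 3·4) = 19.5 − 27 = -7.5.

-7.5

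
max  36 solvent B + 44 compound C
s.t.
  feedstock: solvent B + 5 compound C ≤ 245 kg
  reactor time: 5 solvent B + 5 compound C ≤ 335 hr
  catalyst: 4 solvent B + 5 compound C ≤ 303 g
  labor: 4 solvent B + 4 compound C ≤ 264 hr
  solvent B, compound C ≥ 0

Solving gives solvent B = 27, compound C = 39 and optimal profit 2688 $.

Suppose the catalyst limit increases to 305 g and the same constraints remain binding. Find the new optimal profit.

Check each constraint at x*: feedstock 222/245 (slack 23); reactor time 330/335 (slack 5); catalyst 303/303 (tight); labor 264/264 (tight).
Since feedstock, reactor time are not tight, their duals are 0.
From A_Bᵀ y = c: 4·y_catalyst + 4·y_labor = 36; 5·y_catalyst + 4·y_labor = 44.
Solving: y_catalyst = 8, y_labor = 1.
Δz = y_catalyst·Δb = 8 × (2) = 16, so new z* = 2688 + 16 = 2704.

2704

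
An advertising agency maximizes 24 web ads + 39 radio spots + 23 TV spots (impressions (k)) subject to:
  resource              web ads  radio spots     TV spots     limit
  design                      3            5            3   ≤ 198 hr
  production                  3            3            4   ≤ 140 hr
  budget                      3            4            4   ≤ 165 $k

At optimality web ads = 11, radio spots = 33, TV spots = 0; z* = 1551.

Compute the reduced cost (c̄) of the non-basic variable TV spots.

Binding: design and budget. Non-binding: production (8 unused).
By complementary slackness, y = 0 for the non-binding constraint.
Dual feasibility on the basic columns requires 3·y_design + 3·y_budget = 24, 5·y_design + 4·y_budget = 39.
→ y_design = 7 and y_budget = 1.
Reduced cost of TV spots: c₃ − yᵀa₃ = 23 − (7·3 + 1·4) = 23 − 25 = -2.

-2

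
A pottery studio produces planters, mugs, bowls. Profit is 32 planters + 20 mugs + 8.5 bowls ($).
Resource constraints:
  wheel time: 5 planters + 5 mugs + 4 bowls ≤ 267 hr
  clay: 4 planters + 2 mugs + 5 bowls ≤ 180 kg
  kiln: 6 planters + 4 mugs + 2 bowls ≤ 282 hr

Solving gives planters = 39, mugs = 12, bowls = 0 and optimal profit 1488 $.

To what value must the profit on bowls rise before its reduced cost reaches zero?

Binding: clay and kiln. Non-binding: wheel time (12 unused).
Since wheel time is not tight, its dual is 0.
From A_Bᵀ y = c: 4·y_clay + 6·y_kiln = 32; 2·y_clay + 4·y_kiln = 20.
This yields shadow prices y_clay = 2, y_kiln = 4.
bowls enters the basis when its profit ≥ yᵀa₃ = 2·5 + 4·2 = 18.

18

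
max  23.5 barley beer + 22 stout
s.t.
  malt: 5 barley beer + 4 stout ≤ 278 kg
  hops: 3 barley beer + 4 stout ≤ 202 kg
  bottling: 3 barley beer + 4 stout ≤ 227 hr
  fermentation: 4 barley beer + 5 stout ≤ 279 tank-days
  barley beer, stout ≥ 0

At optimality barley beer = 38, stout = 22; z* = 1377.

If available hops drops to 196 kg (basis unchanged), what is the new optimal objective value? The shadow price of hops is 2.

1365

Δb = -6, so new z* = 1377 + (2)·(-6) = 1377 − 12 = 1365.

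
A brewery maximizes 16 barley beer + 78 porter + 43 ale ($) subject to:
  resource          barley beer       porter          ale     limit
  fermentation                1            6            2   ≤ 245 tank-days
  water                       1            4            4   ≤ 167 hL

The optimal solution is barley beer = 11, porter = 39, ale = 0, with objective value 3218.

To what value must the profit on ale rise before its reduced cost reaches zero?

50

Both fermentation and water are binding at x*.
Dual feasibility on the basic columns requires 1·y_fermentation + 1·y_water = 16, 6·y_fermentation + 4·y_water = 78.
This yields shadow prices y_fermentation = 7, y_water = 9.
ale enters the basis when its profit ≥ yᵀa₃ = 7·2 + 9·4 = 50.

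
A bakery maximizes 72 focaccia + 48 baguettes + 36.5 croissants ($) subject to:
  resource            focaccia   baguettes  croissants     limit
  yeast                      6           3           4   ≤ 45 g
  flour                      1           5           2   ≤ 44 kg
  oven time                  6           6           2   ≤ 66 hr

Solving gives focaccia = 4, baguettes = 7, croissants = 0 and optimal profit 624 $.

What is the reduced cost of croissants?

Binding: yeast and oven time. Non-binding: flour (5 unused).
By complementary slackness, y = 0 for the non-binding constraint.
Dual feasibility on the basic columns requires 6·y_yeast + 6·y_oven time = 72, 3·y_yeast + 6·y_oven time = 48.
This yields shadow prices y_yeast = 8, y_oven time = 4.
Reduced cost of croissants: c₃ − yᵀa₃ = 36.5 − (8·4 + 4·2) = 36.5 − 40 = -3.5.

-3.5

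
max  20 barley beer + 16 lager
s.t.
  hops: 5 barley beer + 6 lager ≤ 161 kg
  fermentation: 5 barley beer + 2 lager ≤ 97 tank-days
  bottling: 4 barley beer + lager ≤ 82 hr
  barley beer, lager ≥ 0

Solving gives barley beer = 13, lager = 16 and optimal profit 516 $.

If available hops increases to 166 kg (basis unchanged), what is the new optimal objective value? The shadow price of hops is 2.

Δb = 5, so new z* = 516 + (2)·(5) = 516 + 10 = 526.

526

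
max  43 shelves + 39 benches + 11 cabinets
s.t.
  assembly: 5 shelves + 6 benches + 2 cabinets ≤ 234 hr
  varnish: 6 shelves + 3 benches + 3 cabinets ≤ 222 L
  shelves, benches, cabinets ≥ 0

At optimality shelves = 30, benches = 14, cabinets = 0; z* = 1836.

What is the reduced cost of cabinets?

Both assembly and varnish are binding at x*.
The binding rows give the dual system: 5·y_assembly + 6·y_varnish = 43 and 6·y_assembly + 3·y_varnish = 39.
This yields shadow prices y_assembly = 5, y_varnish = 3.
Reduced cost of cabinets: c₃ − yᵀa₃ = 11 − (5·2 + 3·3) = 11 − 19 = -8.

-8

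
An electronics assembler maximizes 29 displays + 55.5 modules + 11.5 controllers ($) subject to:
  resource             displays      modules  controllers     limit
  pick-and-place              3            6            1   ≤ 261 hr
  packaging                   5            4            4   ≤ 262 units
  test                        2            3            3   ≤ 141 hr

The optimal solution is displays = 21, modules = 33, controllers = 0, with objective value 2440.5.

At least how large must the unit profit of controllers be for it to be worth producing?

15.5

At the optimum: pick-and-place uses 261 of 261 (binding); packaging uses 237 of 262 (slack = 25); test uses 141 of 141 (binding).
Slack constraints have shadow price 0 (complementary slackness).
From A_Bᵀ y = c: 3·y_pick-and-place + 2·y_test = 29; 6·y_pick-and-place + 3·y_test = 55.5.
Solving: y_pick-and-place = 8, y_test = 2.5.
controllers enters the basis when its profit ≥ yᵀa₃ = 8·1 + 2.5·3 = 15.5.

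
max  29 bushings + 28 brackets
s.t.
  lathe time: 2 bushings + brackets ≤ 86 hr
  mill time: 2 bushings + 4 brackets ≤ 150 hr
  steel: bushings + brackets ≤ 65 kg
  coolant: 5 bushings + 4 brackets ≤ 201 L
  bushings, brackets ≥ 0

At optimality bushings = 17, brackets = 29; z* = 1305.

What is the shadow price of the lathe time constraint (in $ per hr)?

0

Binding: mill time and coolant. Non-binding: lathe time (23 unused), steel (19 unused).
By complementary slackness, y = 0 for the non-binding constraints.
From A_Bᵀ y = c: 2·y_mill time + 5·y_coolant = 29; 4·y_mill time + 4·y_coolant = 28.
This yields shadow prices y_mill time = 2, y_coolant = 5.
Shadow price of lathe time = 0.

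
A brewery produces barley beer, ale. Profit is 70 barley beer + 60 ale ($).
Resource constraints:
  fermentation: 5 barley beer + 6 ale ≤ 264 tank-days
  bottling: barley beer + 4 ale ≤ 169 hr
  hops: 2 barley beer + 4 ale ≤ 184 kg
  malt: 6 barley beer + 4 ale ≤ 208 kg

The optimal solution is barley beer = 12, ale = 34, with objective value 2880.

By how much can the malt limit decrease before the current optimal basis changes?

Binding constraints: fermentation, malt. The basis is B = [[5,6],[6,4]] with det -16.
Per unit decrease in malt, x* moves by d = (-0.375, 0.3125).
The basis stays optimal until bottling becomes binding; allowable decrease = 24 kg.

24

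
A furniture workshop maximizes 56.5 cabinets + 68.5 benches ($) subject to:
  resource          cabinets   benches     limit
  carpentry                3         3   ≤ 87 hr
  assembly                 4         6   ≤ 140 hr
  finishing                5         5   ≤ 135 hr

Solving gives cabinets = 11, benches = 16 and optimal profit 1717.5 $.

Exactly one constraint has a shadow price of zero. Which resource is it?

carpentry

carpentry: 81/87 (slack 6)
assembly: 140/140 (binding)
finishing: 135/135 (binding)
By complementary slackness, a constraint with positive slack has shadow price 0 → carpentry.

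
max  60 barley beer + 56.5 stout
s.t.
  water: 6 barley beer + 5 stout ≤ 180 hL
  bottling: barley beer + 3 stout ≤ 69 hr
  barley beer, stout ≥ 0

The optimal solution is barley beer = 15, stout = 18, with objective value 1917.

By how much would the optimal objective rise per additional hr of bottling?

At the optimum: water uses 180 of 180 (binding); bottling uses 69 of 69 (binding).
Dual feasibility on the basic columns requires 6·y_water + 1·y_bottling = 60, 5·y_water + 3·y_bottling = 56.5.
Solving: y_water = 9.5, y_bottling = 3.
Shadow price of bottling = 3.

3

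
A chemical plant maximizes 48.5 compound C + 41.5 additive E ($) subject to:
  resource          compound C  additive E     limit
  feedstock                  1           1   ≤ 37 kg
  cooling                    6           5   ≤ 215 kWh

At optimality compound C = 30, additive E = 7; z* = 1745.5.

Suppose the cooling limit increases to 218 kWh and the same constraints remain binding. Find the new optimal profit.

1766.5

Check each constraint at x*: feedstock 37/37 (tight); cooling 215/215 (tight).
Dual feasibility on the basic columns requires 1·y_feedstock + 6·y_cooling = 48.5, 1·y_feedstock + 5·y_cooling = 41.5.
Solving: y_feedstock = 6.5, y_cooling = 7.
Δz = y_cooling·Δb = 7 × (3) = 21, so new z* = 1745.5 + 21 = 1766.5.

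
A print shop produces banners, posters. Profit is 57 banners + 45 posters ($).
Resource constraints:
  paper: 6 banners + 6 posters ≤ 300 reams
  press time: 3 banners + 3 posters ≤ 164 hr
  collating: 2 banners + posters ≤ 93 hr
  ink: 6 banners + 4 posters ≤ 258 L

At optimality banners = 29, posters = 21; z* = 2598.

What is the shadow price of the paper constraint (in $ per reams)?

At the optimum: paper uses 300 of 300 (binding); press time uses 150 of 164 (slack = 14); collating uses 79 of 93 (slack = 14); ink uses 258 of 258 (binding).
By complementary slackness, y = 0 for the non-binding constraints.
From A_Bᵀ y = c: 6·y_paper + 6·y_ink = 57; 6·y_paper + 4·y_ink = 45.
→ y_paper = 3.5 and y_ink = 6.
Shadow price of paper = 3.5.

3.5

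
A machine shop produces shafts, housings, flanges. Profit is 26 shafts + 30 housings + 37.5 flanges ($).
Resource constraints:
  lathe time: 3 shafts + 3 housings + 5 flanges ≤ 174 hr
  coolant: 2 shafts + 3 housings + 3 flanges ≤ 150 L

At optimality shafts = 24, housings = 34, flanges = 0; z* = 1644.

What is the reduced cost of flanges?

-4.5

Check each constraint at x*: lathe time 174/174 (tight); coolant 150/150 (tight).
From A_Bᵀ y = c: 3·y_lathe time + 2·y_coolant = 26; 3·y_lathe time + 3·y_coolant = 30.
This yields shadow prices y_lathe time = 6, y_coolant = 4.
Reduced cost of flanges: c₃ − yᵀa₃ = 37.5 − (6·5 + 4·3) = 37.5 − 42 = -4.5.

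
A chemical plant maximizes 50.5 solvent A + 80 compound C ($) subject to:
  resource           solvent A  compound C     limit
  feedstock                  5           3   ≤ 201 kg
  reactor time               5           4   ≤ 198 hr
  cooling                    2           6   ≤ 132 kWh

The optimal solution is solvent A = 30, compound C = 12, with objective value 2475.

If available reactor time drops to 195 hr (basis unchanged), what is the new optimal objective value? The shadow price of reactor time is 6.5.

2455.5

Δb = -3, so new z* = 2475 + (6.5)·(-3) = 2475 − 19.5 = 2455.5.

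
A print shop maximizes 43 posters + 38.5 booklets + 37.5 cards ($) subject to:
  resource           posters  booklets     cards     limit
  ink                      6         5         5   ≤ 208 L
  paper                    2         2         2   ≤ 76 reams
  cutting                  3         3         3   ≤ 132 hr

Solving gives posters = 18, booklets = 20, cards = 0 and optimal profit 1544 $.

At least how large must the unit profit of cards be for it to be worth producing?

Binding: ink and paper. Non-binding: cutting (18 unused).
Slack constraints have shadow price 0 (complementary slackness).
The binding rows give the dual system: 6·y_ink + 2·y_paper = 43 and 5·y_ink + 2·y_paper = 38.5.
This yields shadow prices y_ink = 4.5, y_paper = 8.
cards enters the basis when its profit ≥ yᵀa₃ = 4.5·5 + 8·2 = 38.5.

38.5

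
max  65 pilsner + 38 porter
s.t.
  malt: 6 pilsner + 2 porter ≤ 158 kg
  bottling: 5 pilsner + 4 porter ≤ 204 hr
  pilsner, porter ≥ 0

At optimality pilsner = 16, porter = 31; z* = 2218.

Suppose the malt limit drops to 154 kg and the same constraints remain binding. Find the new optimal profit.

2198

Both malt and bottling are binding at x*.
The binding rows give the dual system: 6·y_malt + 5·y_bottling = 65 and 2·y_malt + 4·y_bottling = 38.
→ y_malt = 5 and y_bottling = 7.
Δz = y_malt·Δb = 5 × (-4) = -20, so new z* = 2218 − 20 = 2198.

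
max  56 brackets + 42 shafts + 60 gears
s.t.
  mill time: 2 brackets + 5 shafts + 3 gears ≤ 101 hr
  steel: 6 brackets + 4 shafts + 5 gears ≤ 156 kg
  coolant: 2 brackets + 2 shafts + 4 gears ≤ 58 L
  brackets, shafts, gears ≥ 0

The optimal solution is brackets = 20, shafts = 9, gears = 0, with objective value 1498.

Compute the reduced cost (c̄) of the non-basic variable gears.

-3

At the optimum: mill time uses 85 of 101 (slack = 16); steel uses 156 of 156 (binding); coolant uses 58 of 58 (binding).
Slack constraints have shadow price 0 (complementary slackness).
The binding rows give the dual system: 6·y_steel + 2·y_coolant = 56 and 4·y_steel + 2·y_coolant = 42.
This yields shadow prices y_steel = 7, y_coolant = 7.
Reduced cost of gears: c₃ − yᵀa₃ = 60 − (7·5 + 7·4) = 60 − 63 = -3.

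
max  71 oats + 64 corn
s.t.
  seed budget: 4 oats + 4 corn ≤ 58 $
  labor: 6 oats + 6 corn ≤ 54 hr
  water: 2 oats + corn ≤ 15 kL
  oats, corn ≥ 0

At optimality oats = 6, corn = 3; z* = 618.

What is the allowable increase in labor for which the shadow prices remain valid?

Binding constraints: labor, water. The basis is B = [[6,6],[2,1]] with det -6.
Per unit increase in labor, x* moves by d = (-0.1667, 0.3333).
The basis stays optimal until seed budget becomes binding; allowable increase = 33 hr.

33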